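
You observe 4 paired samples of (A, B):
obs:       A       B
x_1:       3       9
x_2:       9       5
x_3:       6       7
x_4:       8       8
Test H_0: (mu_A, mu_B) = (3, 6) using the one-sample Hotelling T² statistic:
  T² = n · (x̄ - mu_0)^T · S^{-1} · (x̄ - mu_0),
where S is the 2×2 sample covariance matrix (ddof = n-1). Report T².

Step 1 — sample mean vector:
  mean(A) = (3 + 9 + 6 + 8) / 4 = 26/4 = 6.5
  mean(B) = (9 + 5 + 7 + 8) / 4 = 29/4 = 7.25
  x̄ = (6.5, 7.25),  deviation x̄ - mu_0 = (6.5, 7.25) - (3, 6) = (3.5, 1.25).

Step 2 — sample covariance matrix, S[i,j] = (1/(n-1)) · Σ_k (x_{k,i} - mean_i) · (x_{k,j} - mean_j), divisor n-1 = 3:
  S[A,A] = ((-3.5)·(-3.5) + (2.5)·(2.5) + (-0.5)·(-0.5) + (1.5)·(1.5)) / 3 = 21/3 = 7
  S[A,B] = ((-3.5)·(1.75) + (2.5)·(-2.25) + (-0.5)·(-0.25) + (1.5)·(0.75)) / 3 = -10.5/3 = -3.5
  S[B,B] = ((1.75)·(1.75) + (-2.25)·(-2.25) + (-0.25)·(-0.25) + (0.75)·(0.75)) / 3 = 8.75/3 = 2.9167
  S = [[7, -3.5],
 [-3.5, 2.9167]].

Step 3 — invert S. det(S) = 7·2.9167 - (-3.5)² = 8.1667.
  S^{-1} = (1/det) · [[d, -b], [-b, a]] = [[0.3571, 0.4286],
 [0.4286, 0.8571]].

Step 4 — quadratic form (x̄ - mu_0)^T · S^{-1} · (x̄ - mu_0):
  S^{-1} · (x̄ - mu_0) = (1.7857, 2.5714),
  (x̄ - mu_0)^T · [...] = (3.5)·(1.7857) + (1.25)·(2.5714) = 9.4643.

Step 5 — scale by n: T² = 4 · 9.4643 = 37.8571.

T² ≈ 37.8571


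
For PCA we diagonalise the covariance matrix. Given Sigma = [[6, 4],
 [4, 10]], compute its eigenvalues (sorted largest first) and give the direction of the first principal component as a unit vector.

Step 1 — characteristic polynomial of 2×2 Sigma:
  det(Sigma - λI) = λ² - trace · λ + det = 0.
  trace = 6 + 10 = 16, det = 6·10 - (4)² = 44.
Step 2 — discriminant:
  Δ = trace² - 4·det = 256 - 176 = 80.
Step 3 — eigenvalues:
  λ = (trace ± √Δ)/2 = (16 ± 8.9443)/2,
  λ_1 = 12.4721,  λ_2 = 3.5279.

Step 4 — unit eigenvector for λ_1: solve (Sigma - λ_1 I)v = 0. First row:
  (6 - 12.4721)·v_x + (4)·v_y = 0, i.e. (-6.4721)·v_x + (4)·v_y = 0,
  so v ∝ (b, λ_1 - a) = (4, 6.4721) = u.
  ||u|| = √((4)² + (6.4721)²) = √(57.8885) ≈ 7.6085,
  v_1 = u/||u|| ≈ (0.5257, 0.8507) (||v_1|| = 1).

λ_1 = 12.4721,  λ_2 = 3.5279;  v_1 ≈ (0.5257, 0.8507)


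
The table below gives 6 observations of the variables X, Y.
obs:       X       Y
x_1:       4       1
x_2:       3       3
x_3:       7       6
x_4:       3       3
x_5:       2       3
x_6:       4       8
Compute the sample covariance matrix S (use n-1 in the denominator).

Step 1 — column means:
  mean(X) = (4 + 3 + 7 + 3 + 2 + 4) / 6 = 23/6 = 3.8333
  mean(Y) = (1 + 3 + 6 + 3 + 3 + 8) / 6 = 24/6 = 4

Step 2 — sample covariance S[i,j] = (1/(n-1)) · Σ_k (x_{k,i} - mean_i) · (x_{k,j} - mean_j), with n-1 = 5.
  S[X,X] = ((0.1667)·(0.1667) + (-0.8333)·(-0.8333) + (3.1667)·(3.1667) + (-0.8333)·(-0.8333) + (-1.8333)·(-1.8333) + (0.1667)·(0.1667)) / 5 = 14.8333/5 = 2.9667
  S[X,Y] = ((0.1667)·(-3) + (-0.8333)·(-1) + (3.1667)·(2) + (-0.8333)·(-1) + (-1.8333)·(-1) + (0.1667)·(4)) / 5 = 10/5 = 2
  S[Y,Y] = ((-3)·(-3) + (-1)·(-1) + (2)·(2) + (-1)·(-1) + (-1)·(-1) + (4)·(4)) / 5 = 32/5 = 6.4

S is symmetric (S[j,i] = S[i,j]). Assembling:

S = [[2.9667, 2],
 [2, 6.4]]


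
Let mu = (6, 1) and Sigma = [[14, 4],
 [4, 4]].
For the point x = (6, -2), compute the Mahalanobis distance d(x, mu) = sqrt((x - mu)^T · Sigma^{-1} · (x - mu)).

Step 1 — centre the observation: (x - mu) = (0, -3).

Step 2 — invert Sigma. det(Sigma) = 14·4 - (4)² = 40.
  Sigma^{-1} = (1/det) · [[d, -b], [-b, a]] = [[0.1, -0.1],
 [-0.1, 0.35]].

Step 3 — form the quadratic (x - mu)^T · Sigma^{-1} · (x - mu):
  Sigma^{-1} · (x - mu) = (0.3, -1.05).
  (x - mu)^T · [Sigma^{-1} · (x - mu)] = (0)·(0.3) + (-3)·(-1.05) = 3.15.

Step 4 — take square root: d = √(3.15) ≈ 1.7748.

d(x, mu) = √(3.15) ≈ 1.7748


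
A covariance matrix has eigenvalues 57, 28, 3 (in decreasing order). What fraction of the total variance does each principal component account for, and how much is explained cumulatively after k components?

Step 1 — total variance = trace(Sigma) = Σ λ_i = 57 + 28 + 3 = 88.

Step 2 — fraction explained by component i = λ_i / Σ λ:
  PC1: 57/88 = 0.6477
  PC2: 28/88 = 0.3182
  PC3: 3/88 = 0.0341

Step 3 — cumulative fraction after k components = (λ_1 + ... + λ_k) / Σ λ:
  k = 1: 57/88 = 0.6477
  k = 2: (57 + 28)/88 = 85/88 = 0.9659
  k = 3: (57 + 28 + 3)/88 = 88/88 = 1

Summary (fraction, with percent):

explained: PC1 0.6477 (64.77%), PC2 0.3182 (31.82%), PC3 0.0341 (3.41%);  cumulative: 0.6477, 0.9659, 1


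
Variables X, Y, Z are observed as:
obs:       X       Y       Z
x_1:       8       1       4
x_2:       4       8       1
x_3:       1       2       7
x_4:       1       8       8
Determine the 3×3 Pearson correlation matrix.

Step 1 — column means:
  mean(X) = (8 + 4 + 1 + 1) / 4 = 14/4 = 3.5
  mean(Y) = (1 + 8 + 2 + 8) / 4 = 19/4 = 4.75
  mean(Z) = (4 + 1 + 7 + 8) / 4 = 20/4 = 5

Step 2 — sample variances and covariances s[i,j] = (1/(n-1)) · Σ_k (x_{k,i} - mean_i) · (x_{k,j} - mean_j), with n-1 = 3:
  s[X,X] = ((4.5)·(4.5) + (0.5)·(0.5) + (-2.5)·(-2.5) + (-2.5)·(-2.5)) / 3 = 33/3 = 11
  s[X,Y] = ((4.5)·(-3.75) + (0.5)·(3.25) + (-2.5)·(-2.75) + (-2.5)·(3.25)) / 3 = -16.5/3 = -5.5
  s[X,Z] = ((4.5)·(-1) + (0.5)·(-4) + (-2.5)·(2) + (-2.5)·(3)) / 3 = -19/3 = -6.3333
  s[Y,Y] = ((-3.75)·(-3.75) + (3.25)·(3.25) + (-2.75)·(-2.75) + (3.25)·(3.25)) / 3 = 42.75/3 = 14.25
  s[Y,Z] = ((-3.75)·(-1) + (3.25)·(-4) + (-2.75)·(2) + (3.25)·(3)) / 3 = -5/3 = -1.6667
  s[Z,Z] = ((-1)·(-1) + (-4)·(-4) + (2)·(2) + (3)·(3)) / 3 = 30/3 = 10
  Sample standard deviations s_i = √(s[i,i]):
  s(X) = √(11) = 3.3166
  s(Y) = √(14.25) = 3.7749
  s(Z) = √(10) = 3.1623

Step 3 — r_{ij} = s_{ij} / (s_i · s_j):
  r[X,X] = 1 (diagonal).
  r[X,Y] = -5.5 / (3.3166 · 3.7749) = -5.5 / 12.52 = -0.4393
  r[X,Z] = -6.3333 / (3.3166 · 3.1623) = -6.3333 / 10.4881 = -0.6039
  r[Y,Y] = 1 (diagonal).
  r[Y,Z] = -1.6667 / (3.7749 · 3.1623) = -1.6667 / 11.9373 = -0.1396
  r[Z,Z] = 1 (diagonal).

R is symmetric with unit diagonal. Assembling:

R = [[1, -0.4393, -0.6039],
 [-0.4393, 1, -0.1396],
 [-0.6039, -0.1396, 1]]


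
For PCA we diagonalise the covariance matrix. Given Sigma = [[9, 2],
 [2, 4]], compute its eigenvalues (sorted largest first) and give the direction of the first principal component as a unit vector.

Step 1 — characteristic polynomial of 2×2 Sigma:
  det(Sigma - λI) = λ² - trace · λ + det = 0.
  trace = 9 + 4 = 13, det = 9·4 - (2)² = 32.
Step 2 — discriminant:
  Δ = trace² - 4·det = 169 - 128 = 41.
Step 3 — eigenvalues:
  λ = (trace ± √Δ)/2 = (13 ± 6.4031)/2,
  λ_1 = 9.7016,  λ_2 = 3.2984.

Step 4 — unit eigenvector for λ_1: solve (Sigma - λ_1 I)v = 0. First row:
  (9 - 9.7016)·v_x + (2)·v_y = 0, i.e. (-0.7016)·v_x + (2)·v_y = 0,
  so v ∝ (b, λ_1 - a) = (2, 0.7016) = u.
  ||u|| = √((2)² + (0.7016)²) = √(4.4922) ≈ 2.1195,
  v_1 = u/||u|| ≈ (0.9436, 0.331) (||v_1|| = 1).

λ_1 = 9.7016,  λ_2 = 3.2984;  v_1 ≈ (0.9436, 0.331)


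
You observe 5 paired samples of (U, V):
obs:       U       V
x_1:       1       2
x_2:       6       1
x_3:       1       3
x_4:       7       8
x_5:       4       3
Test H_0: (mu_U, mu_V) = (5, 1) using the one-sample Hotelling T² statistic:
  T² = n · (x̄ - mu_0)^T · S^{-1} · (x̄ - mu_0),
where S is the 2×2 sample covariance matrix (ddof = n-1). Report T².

Step 1 — sample mean vector:
  mean(U) = (1 + 6 + 1 + 7 + 4) / 5 = 19/5 = 3.8
  mean(V) = (2 + 1 + 3 + 8 + 3) / 5 = 17/5 = 3.4
  x̄ = (3.8, 3.4),  deviation x̄ - mu_0 = (3.8, 3.4) - (5, 1) = (-1.2, 2.4).

Step 2 — sample covariance matrix, S[i,j] = (1/(n-1)) · Σ_k (x_{k,i} - mean_i) · (x_{k,j} - mean_j), divisor n-1 = 4:
  S[U,U] = ((-2.8)·(-2.8) + (2.2)·(2.2) + (-2.8)·(-2.8) + (3.2)·(3.2) + (0.2)·(0.2)) / 4 = 30.8/4 = 7.7
  S[U,V] = ((-2.8)·(-1.4) + (2.2)·(-2.4) + (-2.8)·(-0.4) + (3.2)·(4.6) + (0.2)·(-0.4)) / 4 = 14.4/4 = 3.6
  S[V,V] = ((-1.4)·(-1.4) + (-2.4)·(-2.4) + (-0.4)·(-0.4) + (4.6)·(4.6) + (-0.4)·(-0.4)) / 4 = 29.2/4 = 7.3
  S = [[7.7, 3.6],
 [3.6, 7.3]].

Step 3 — invert S. det(S) = 7.7·7.3 - (3.6)² = 43.25.
  S^{-1} = (1/det) · [[d, -b], [-b, a]] = [[0.1688, -0.0832],
 [-0.0832, 0.178]].

Step 4 — quadratic form (x̄ - mu_0)^T · S^{-1} · (x̄ - mu_0):
  S^{-1} · (x̄ - mu_0) = (-0.4023, 0.5272),
  (x̄ - mu_0)^T · [...] = (-1.2)·(-0.4023) + (2.4)·(0.5272) = 1.748.

Step 5 — scale by n: T² = 5 · 1.748 = 8.7399.

T² ≈ 8.7399


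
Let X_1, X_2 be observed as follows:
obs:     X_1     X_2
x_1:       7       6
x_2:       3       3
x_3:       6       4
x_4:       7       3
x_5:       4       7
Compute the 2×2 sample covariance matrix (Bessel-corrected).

Step 1 — column means:
  mean(X_1) = (7 + 3 + 6 + 7 + 4) / 5 = 27/5 = 5.4
  mean(X_2) = (6 + 3 + 4 + 3 + 7) / 5 = 23/5 = 4.6

Step 2 — sample covariance S[i,j] = (1/(n-1)) · Σ_k (x_{k,i} - mean_i) · (x_{k,j} - mean_j), with n-1 = 4.
  S[X_1,X_1] = ((1.6)·(1.6) + (-2.4)·(-2.4) + (0.6)·(0.6) + (1.6)·(1.6) + (-1.4)·(-1.4)) / 4 = 13.2/4 = 3.3
  S[X_1,X_2] = ((1.6)·(1.4) + (-2.4)·(-1.6) + (0.6)·(-0.6) + (1.6)·(-1.6) + (-1.4)·(2.4)) / 4 = -0.2/4 = -0.05
  S[X_2,X_2] = ((1.4)·(1.4) + (-1.6)·(-1.6) + (-0.6)·(-0.6) + (-1.6)·(-1.6) + (2.4)·(2.4)) / 4 = 13.2/4 = 3.3

S is symmetric (S[j,i] = S[i,j]). Assembling:

S = [[3.3, -0.05],
 [-0.05, 3.3]]


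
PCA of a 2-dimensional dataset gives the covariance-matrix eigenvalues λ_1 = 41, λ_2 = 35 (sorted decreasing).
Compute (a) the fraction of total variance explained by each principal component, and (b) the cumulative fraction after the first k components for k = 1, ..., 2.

Step 1 — total variance = trace(Sigma) = Σ λ_i = 41 + 35 = 76.

Step 2 — fraction explained by component i = λ_i / Σ λ:
  PC1: 41/76 = 0.5395
  PC2: 35/76 = 0.4605

Step 3 — cumulative fraction after k components = (λ_1 + ... + λ_k) / Σ λ:
  k = 1: 41/76 = 0.5395
  k = 2: (41 + 35)/76 = 76/76 = 1

Summary (fraction, with percent):

explained: PC1 0.5395 (53.95%), PC2 0.4605 (46.05%);  cumulative: 0.5395, 1


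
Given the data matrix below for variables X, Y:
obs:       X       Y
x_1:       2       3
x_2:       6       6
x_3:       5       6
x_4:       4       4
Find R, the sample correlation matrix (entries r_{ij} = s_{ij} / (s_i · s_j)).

Step 1 — column means:
  mean(X) = (2 + 6 + 5 + 4) / 4 = 17/4 = 4.25
  mean(Y) = (3 + 6 + 6 + 4) / 4 = 19/4 = 4.75

Step 2 — sample variances and covariances s[i,j] = (1/(n-1)) · Σ_k (x_{k,i} - mean_i) · (x_{k,j} - mean_j), with n-1 = 3:
  s[X,X] = ((-2.25)·(-2.25) + (1.75)·(1.75) + (0.75)·(0.75) + (-0.25)·(-0.25)) / 3 = 8.75/3 = 2.9167
  s[X,Y] = ((-2.25)·(-1.75) + (1.75)·(1.25) + (0.75)·(1.25) + (-0.25)·(-0.75)) / 3 = 7.25/3 = 2.4167
  s[Y,Y] = ((-1.75)·(-1.75) + (1.25)·(1.25) + (1.25)·(1.25) + (-0.75)·(-0.75)) / 3 = 6.75/3 = 2.25
  Sample standard deviations s_i = √(s[i,i]):
  s(X) = √(2.9167) = 1.7078
  s(Y) = √(2.25) = 1.5

Step 3 — r_{ij} = s_{ij} / (s_i · s_j):
  r[X,X] = 1 (diagonal).
  r[X,Y] = 2.4167 / (1.7078 · 1.5) = 2.4167 / 2.5617 = 0.9434
  r[Y,Y] = 1 (diagonal).

R is symmetric with unit diagonal. Assembling:

R = [[1, 0.9434],
 [0.9434, 1]]


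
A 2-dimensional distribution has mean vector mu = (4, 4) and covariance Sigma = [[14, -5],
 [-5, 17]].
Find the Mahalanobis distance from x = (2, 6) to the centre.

Step 1 — centre the observation: (x - mu) = (-2, 2).

Step 2 — invert Sigma. det(Sigma) = 14·17 - (-5)² = 213.
  Sigma^{-1} = (1/det) · [[d, -b], [-b, a]] = [[0.0798, 0.0235],
 [0.0235, 0.0657]].

Step 3 — form the quadratic (x - mu)^T · Sigma^{-1} · (x - mu):
  Sigma^{-1} · (x - mu) = (-0.1127, 0.0845).
  (x - mu)^T · [Sigma^{-1} · (x - mu)] = (-2)·(-0.1127) + (2)·(0.0845) = 0.3944.

Step 4 — take square root: d = √(0.3944) ≈ 0.628.

d(x, mu) = √(0.3944) ≈ 0.628


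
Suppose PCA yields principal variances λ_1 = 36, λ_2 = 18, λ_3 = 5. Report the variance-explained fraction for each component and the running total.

Step 1 — total variance = trace(Sigma) = Σ λ_i = 36 + 18 + 5 = 59.

Step 2 — fraction explained by component i = λ_i / Σ λ:
  PC1: 36/59 = 0.6102
  PC2: 18/59 = 0.3051
  PC3: 5/59 = 0.0847

Step 3 — cumulative fraction after k components = (λ_1 + ... + λ_k) / Σ λ:
  k = 1: 36/59 = 0.6102
  k = 2: (36 + 18)/59 = 54/59 = 0.9153
  k = 3: (36 + 18 + 5)/59 = 59/59 = 1

Summary (fraction, with percent):

explained: PC1 0.6102 (61.02%), PC2 0.3051 (30.51%), PC3 0.0847 (8.47%);  cumulative: 0.6102, 0.9153, 1


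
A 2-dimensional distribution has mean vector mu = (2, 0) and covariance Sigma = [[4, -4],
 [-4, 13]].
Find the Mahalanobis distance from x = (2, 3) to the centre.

Step 1 — centre the observation: (x - mu) = (0, 3).

Step 2 — invert Sigma. det(Sigma) = 4·13 - (-4)² = 36.
  Sigma^{-1} = (1/det) · [[d, -b], [-b, a]] = [[0.3611, 0.1111],
 [0.1111, 0.1111]].

Step 3 — form the quadratic (x - mu)^T · Sigma^{-1} · (x - mu):
  Sigma^{-1} · (x - mu) = (0.3333, 0.3333).
  (x - mu)^T · [Sigma^{-1} · (x - mu)] = (0)·(0.3333) + (3)·(0.3333) = 1.

Step 4 — take square root: d = √(1) ≈ 1.

d(x, mu) = √(1) ≈ 1


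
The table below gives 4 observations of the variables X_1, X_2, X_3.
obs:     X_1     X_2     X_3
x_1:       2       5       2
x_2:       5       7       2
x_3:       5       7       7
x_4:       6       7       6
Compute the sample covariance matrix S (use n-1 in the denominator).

Step 1 — column means:
  mean(X_1) = (2 + 5 + 5 + 6) / 4 = 18/4 = 4.5
  mean(X_2) = (5 + 7 + 7 + 7) / 4 = 26/4 = 6.5
  mean(X_3) = (2 + 2 + 7 + 6) / 4 = 17/4 = 4.25

Step 2 — sample covariance S[i,j] = (1/(n-1)) · Σ_k (x_{k,i} - mean_i) · (x_{k,j} - mean_j), with n-1 = 3.
  S[X_1,X_1] = ((-2.5)·(-2.5) + (0.5)·(0.5) + (0.5)·(0.5) + (1.5)·(1.5)) / 3 = 9/3 = 3
  S[X_1,X_2] = ((-2.5)·(-1.5) + (0.5)·(0.5) + (0.5)·(0.5) + (1.5)·(0.5)) / 3 = 5/3 = 1.6667
  S[X_1,X_3] = ((-2.5)·(-2.25) + (0.5)·(-2.25) + (0.5)·(2.75) + (1.5)·(1.75)) / 3 = 8.5/3 = 2.8333
  S[X_2,X_2] = ((-1.5)·(-1.5) + (0.5)·(0.5) + (0.5)·(0.5) + (0.5)·(0.5)) / 3 = 3/3 = 1
  S[X_2,X_3] = ((-1.5)·(-2.25) + (0.5)·(-2.25) + (0.5)·(2.75) + (0.5)·(1.75)) / 3 = 4.5/3 = 1.5
  S[X_3,X_3] = ((-2.25)·(-2.25) + (-2.25)·(-2.25) + (2.75)·(2.75) + (1.75)·(1.75)) / 3 = 20.75/3 = 6.9167

S is symmetric (S[j,i] = S[i,j]). Assembling:

S = [[3, 1.6667, 2.8333],
 [1.6667, 1, 1.5],
 [2.8333, 1.5, 6.9167]]


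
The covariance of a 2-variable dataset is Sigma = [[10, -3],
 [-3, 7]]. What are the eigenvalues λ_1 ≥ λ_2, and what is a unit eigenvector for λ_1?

Step 1 — characteristic polynomial of 2×2 Sigma:
  det(Sigma - λI) = λ² - trace · λ + det = 0.
  trace = 10 + 7 = 17, det = 10·7 - (-3)² = 61.
Step 2 — discriminant:
  Δ = trace² - 4·det = 289 - 244 = 45.
Step 3 — eigenvalues:
  λ = (trace ± √Δ)/2 = (17 ± 6.7082)/2,
  λ_1 = 11.8541,  λ_2 = 5.1459.

Step 4 — unit eigenvector for λ_1: solve (Sigma - λ_1 I)v = 0. First row:
  (10 - 11.8541)·v_x + (-3)·v_y = 0, i.e. (-1.8541)·v_x + (-3)·v_y = 0,
  so v ∝ (b, λ_1 - a) = (-3, 1.8541); multiply by -1 so the first entry is positive: u = (3, -1.8541).
  ||u|| = √((3)² + (-1.8541)²) = √(12.4377) ≈ 3.5267,
  v_1 = u/||u|| ≈ (0.8507, -0.5257) (||v_1|| = 1).

λ_1 = 11.8541,  λ_2 = 5.1459;  v_1 ≈ (0.8507, -0.5257)


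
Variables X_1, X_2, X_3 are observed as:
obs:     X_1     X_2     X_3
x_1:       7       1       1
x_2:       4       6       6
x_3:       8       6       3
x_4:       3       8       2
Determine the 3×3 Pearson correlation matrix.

Step 1 — column means:
  mean(X_1) = (7 + 4 + 8 + 3) / 4 = 22/4 = 5.5
  mean(X_2) = (1 + 6 + 6 + 8) / 4 = 21/4 = 5.25
  mean(X_3) = (1 + 6 + 3 + 2) / 4 = 12/4 = 3

Step 2 — sample variances and covariances s[i,j] = (1/(n-1)) · Σ_k (x_{k,i} - mean_i) · (x_{k,j} - mean_j), with n-1 = 3:
  s[X_1,X_1] = ((1.5)·(1.5) + (-1.5)·(-1.5) + (2.5)·(2.5) + (-2.5)·(-2.5)) / 3 = 17/3 = 5.6667
  s[X_1,X_2] = ((1.5)·(-4.25) + (-1.5)·(0.75) + (2.5)·(0.75) + (-2.5)·(2.75)) / 3 = -12.5/3 = -4.1667
  s[X_1,X_3] = ((1.5)·(-2) + (-1.5)·(3) + (2.5)·(0) + (-2.5)·(-1)) / 3 = -5/3 = -1.6667
  s[X_2,X_2] = ((-4.25)·(-4.25) + (0.75)·(0.75) + (0.75)·(0.75) + (2.75)·(2.75)) / 3 = 26.75/3 = 8.9167
  s[X_2,X_3] = ((-4.25)·(-2) + (0.75)·(3) + (0.75)·(0) + (2.75)·(-1)) / 3 = 8/3 = 2.6667
  s[X_3,X_3] = ((-2)·(-2) + (3)·(3) + (0)·(0) + (-1)·(-1)) / 3 = 14/3 = 4.6667
  Sample standard deviations s_i = √(s[i,i]):
  s(X_1) = √(5.6667) = 2.3805
  s(X_2) = √(8.9167) = 2.9861
  s(X_3) = √(4.6667) = 2.1602

Step 3 — r_{ij} = s_{ij} / (s_i · s_j):
  r[X_1,X_1] = 1 (diagonal).
  r[X_1,X_2] = -4.1667 / (2.3805 · 2.9861) = -4.1667 / 7.1083 = -0.5862
  r[X_1,X_3] = -1.6667 / (2.3805 · 2.1602) = -1.6667 / 5.1424 = -0.3241
  r[X_2,X_2] = 1 (diagonal).
  r[X_2,X_3] = 2.6667 / (2.9861 · 2.1602) = 2.6667 / 6.4507 = 0.4134
  r[X_3,X_3] = 1 (diagonal).

R is symmetric with unit diagonal. Assembling:

R = [[1, -0.5862, -0.3241],
 [-0.5862, 1, 0.4134],
 [-0.3241, 0.4134, 1]]


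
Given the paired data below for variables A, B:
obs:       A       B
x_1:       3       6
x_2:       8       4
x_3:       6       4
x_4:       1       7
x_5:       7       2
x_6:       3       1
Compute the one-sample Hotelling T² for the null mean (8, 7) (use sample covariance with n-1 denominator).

Step 1 — sample mean vector:
  mean(A) = (3 + 8 + 6 + 1 + 7 + 3) / 6 = 28/6 = 4.6667
  mean(B) = (6 + 4 + 4 + 7 + 2 + 1) / 6 = 24/6 = 4
  x̄ = (4.6667, 4),  deviation x̄ - mu_0 = (4.6667, 4) - (8, 7) = (-3.3333, -3).

Step 2 — sample covariance matrix, S[i,j] = (1/(n-1)) · Σ_k (x_{k,i} - mean_i) · (x_{k,j} - mean_j), divisor n-1 = 5:
  S[A,A] = ((-1.6667)·(-1.6667) + (3.3333)·(3.3333) + (1.3333)·(1.3333) + (-3.6667)·(-3.6667) + (2.3333)·(2.3333) + (-1.6667)·(-1.6667)) / 5 = 37.3333/5 = 7.4667
  S[A,B] = ((-1.6667)·(2) + (3.3333)·(0) + (1.3333)·(0) + (-3.6667)·(3) + (2.3333)·(-2) + (-1.6667)·(-3)) / 5 = -14/5 = -2.8
  S[B,B] = ((2)·(2) + (0)·(0) + (0)·(0) + (3)·(3) + (-2)·(-2) + (-3)·(-3)) / 5 = 26/5 = 5.2
  S = [[7.4667, -2.8],
 [-2.8, 5.2]].

Step 3 — invert S. det(S) = 7.4667·5.2 - (-2.8)² = 30.9867.
  S^{-1} = (1/det) · [[d, -b], [-b, a]] = [[0.1678, 0.0904],
 [0.0904, 0.241]].

Step 4 — quadratic form (x̄ - mu_0)^T · S^{-1} · (x̄ - mu_0):
  S^{-1} · (x̄ - mu_0) = (-0.8305, -1.0241),
  (x̄ - mu_0)^T · [...] = (-3.3333)·(-0.8305) + (-3)·(-1.0241) = 5.8405.

Step 5 — scale by n: T² = 6 · 5.8405 = 35.043.

T² ≈ 35.043


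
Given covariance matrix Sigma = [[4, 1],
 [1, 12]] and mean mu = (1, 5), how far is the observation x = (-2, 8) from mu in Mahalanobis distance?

Step 1 — centre the observation: (x - mu) = (-3, 3).

Step 2 — invert Sigma. det(Sigma) = 4·12 - (1)² = 47.
  Sigma^{-1} = (1/det) · [[d, -b], [-b, a]] = [[0.2553, -0.0213],
 [-0.0213, 0.0851]].

Step 3 — form the quadratic (x - mu)^T · Sigma^{-1} · (x - mu):
  Sigma^{-1} · (x - mu) = (-0.8298, 0.3191).
  (x - mu)^T · [Sigma^{-1} · (x - mu)] = (-3)·(-0.8298) + (3)·(0.3191) = 3.4468.

Step 4 — take square root: d = √(3.4468) ≈ 1.8566.

d(x, mu) = √(3.4468) ≈ 1.8566


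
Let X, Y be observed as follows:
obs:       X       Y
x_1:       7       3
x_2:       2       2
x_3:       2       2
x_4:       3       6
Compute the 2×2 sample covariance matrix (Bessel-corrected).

Step 1 — column means:
  mean(X) = (7 + 2 + 2 + 3) / 4 = 14/4 = 3.5
  mean(Y) = (3 + 2 + 2 + 6) / 4 = 13/4 = 3.25

Step 2 — sample covariance S[i,j] = (1/(n-1)) · Σ_k (x_{k,i} - mean_i) · (x_{k,j} - mean_j), with n-1 = 3.
  S[X,X] = ((3.5)·(3.5) + (-1.5)·(-1.5) + (-1.5)·(-1.5) + (-0.5)·(-0.5)) / 3 = 17/3 = 5.6667
  S[X,Y] = ((3.5)·(-0.25) + (-1.5)·(-1.25) + (-1.5)·(-1.25) + (-0.5)·(2.75)) / 3 = 1.5/3 = 0.5
  S[Y,Y] = ((-0.25)·(-0.25) + (-1.25)·(-1.25) + (-1.25)·(-1.25) + (2.75)·(2.75)) / 3 = 10.75/3 = 3.5833

S is symmetric (S[j,i] = S[i,j]). Assembling:

S = [[5.6667, 0.5],
 [0.5, 3.5833]]


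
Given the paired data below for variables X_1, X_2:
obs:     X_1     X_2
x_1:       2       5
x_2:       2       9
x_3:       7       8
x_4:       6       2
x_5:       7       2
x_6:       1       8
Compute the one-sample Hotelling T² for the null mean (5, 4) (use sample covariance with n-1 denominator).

Step 1 — sample mean vector:
  mean(X_1) = (2 + 2 + 7 + 6 + 7 + 1) / 6 = 25/6 = 4.1667
  mean(X_2) = (5 + 9 + 8 + 2 + 2 + 8) / 6 = 34/6 = 5.6667
  x̄ = (4.1667, 5.6667),  deviation x̄ - mu_0 = (4.1667, 5.6667) - (5, 4) = (-0.8333, 1.6667).

Step 2 — sample covariance matrix, S[i,j] = (1/(n-1)) · Σ_k (x_{k,i} - mean_i) · (x_{k,j} - mean_j), divisor n-1 = 5:
  S[X_1,X_1] = ((-2.1667)·(-2.1667) + (-2.1667)·(-2.1667) + (2.8333)·(2.8333) + (1.8333)·(1.8333) + (2.8333)·(2.8333) + (-3.1667)·(-3.1667)) / 5 = 38.8333/5 = 7.7667
  S[X_1,X_2] = ((-2.1667)·(-0.6667) + (-2.1667)·(3.3333) + (2.8333)·(2.3333) + (1.8333)·(-3.6667) + (2.8333)·(-3.6667) + (-3.1667)·(2.3333)) / 5 = -23.6667/5 = -4.7333
  S[X_2,X_2] = ((-0.6667)·(-0.6667) + (3.3333)·(3.3333) + (2.3333)·(2.3333) + (-3.6667)·(-3.6667) + (-3.6667)·(-3.6667) + (2.3333)·(2.3333)) / 5 = 49.3333/5 = 9.8667
  S = [[7.7667, -4.7333],
 [-4.7333, 9.8667]].

Step 3 — invert S. det(S) = 7.7667·9.8667 - (-4.7333)² = 54.2267.
  S^{-1} = (1/det) · [[d, -b], [-b, a]] = [[0.182, 0.0873],
 [0.0873, 0.1432]].

Step 4 — quadratic form (x̄ - mu_0)^T · S^{-1} · (x̄ - mu_0):
  S^{-1} · (x̄ - mu_0) = (-0.0061, 0.166),
  (x̄ - mu_0)^T · [...] = (-0.8333)·(-0.0061) + (1.6667)·(0.166) = 0.2817.

Step 5 — scale by n: T² = 6 · 0.2817 = 1.6904.

T² ≈ 1.6904


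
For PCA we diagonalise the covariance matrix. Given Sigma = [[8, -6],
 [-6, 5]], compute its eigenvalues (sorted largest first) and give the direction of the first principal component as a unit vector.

Step 1 — characteristic polynomial of 2×2 Sigma:
  det(Sigma - λI) = λ² - trace · λ + det = 0.
  trace = 8 + 5 = 13, det = 8·5 - (-6)² = 4.
Step 2 — discriminant:
  Δ = trace² - 4·det = 169 - 16 = 153.
Step 3 — eigenvalues:
  λ = (trace ± √Δ)/2 = (13 ± 12.3693)/2,
  λ_1 = 12.6847,  λ_2 = 0.3153.

Step 4 — unit eigenvector for λ_1: solve (Sigma - λ_1 I)v = 0. First row:
  (8 - 12.6847)·v_x + (-6)·v_y = 0, i.e. (-4.6847)·v_x + (-6)·v_y = 0,
  so v ∝ (b, λ_1 - a) = (-6, 4.6847); multiply by -1 so the first entry is positive: u = (6, -4.6847).
  ||u|| = √((6)² + (-4.6847)²) = √(57.946) ≈ 7.6122,
  v_1 = u/||u|| ≈ (0.7882, -0.6154) (||v_1|| = 1).

λ_1 = 12.6847,  λ_2 = 0.3153;  v_1 ≈ (0.7882, -0.6154)


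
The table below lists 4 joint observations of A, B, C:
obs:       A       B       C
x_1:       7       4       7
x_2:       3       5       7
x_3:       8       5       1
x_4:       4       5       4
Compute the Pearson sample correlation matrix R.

Step 1 — column means:
  mean(A) = (7 + 3 + 8 + 4) / 4 = 22/4 = 5.5
  mean(B) = (4 + 5 + 5 + 5) / 4 = 19/4 = 4.75
  mean(C) = (7 + 7 + 1 + 4) / 4 = 19/4 = 4.75

Step 2 — sample variances and covariances s[i,j] = (1/(n-1)) · Σ_k (x_{k,i} - mean_i) · (x_{k,j} - mean_j), with n-1 = 3:
  s[A,A] = ((1.5)·(1.5) + (-2.5)·(-2.5) + (2.5)·(2.5) + (-1.5)·(-1.5)) / 3 = 17/3 = 5.6667
  s[A,B] = ((1.5)·(-0.75) + (-2.5)·(0.25) + (2.5)·(0.25) + (-1.5)·(0.25)) / 3 = -1.5/3 = -0.5
  s[A,C] = ((1.5)·(2.25) + (-2.5)·(2.25) + (2.5)·(-3.75) + (-1.5)·(-0.75)) / 3 = -10.5/3 = -3.5
  s[B,B] = ((-0.75)·(-0.75) + (0.25)·(0.25) + (0.25)·(0.25) + (0.25)·(0.25)) / 3 = 0.75/3 = 0.25
  s[B,C] = ((-0.75)·(2.25) + (0.25)·(2.25) + (0.25)·(-3.75) + (0.25)·(-0.75)) / 3 = -2.25/3 = -0.75
  s[C,C] = ((2.25)·(2.25) + (2.25)·(2.25) + (-3.75)·(-3.75) + (-0.75)·(-0.75)) / 3 = 24.75/3 = 8.25
  Sample standard deviations s_i = √(s[i,i]):
  s(A) = √(5.6667) = 2.3805
  s(B) = √(0.25) = 0.5
  s(C) = √(8.25) = 2.8723

Step 3 — r_{ij} = s_{ij} / (s_i · s_j):
  r[A,A] = 1 (diagonal).
  r[A,B] = -0.5 / (2.3805 · 0.5) = -0.5 / 1.1902 = -0.4201
  r[A,C] = -3.5 / (2.3805 · 2.8723) = -3.5 / 6.8374 = -0.5119
  r[B,B] = 1 (diagonal).
  r[B,C] = -0.75 / (0.5 · 2.8723) = -0.75 / 1.4361 = -0.5222
  r[C,C] = 1 (diagonal).

R is symmetric with unit diagonal. Assembling:

R = [[1, -0.4201, -0.5119],
 [-0.4201, 1, -0.5222],
 [-0.5119, -0.5222, 1]]


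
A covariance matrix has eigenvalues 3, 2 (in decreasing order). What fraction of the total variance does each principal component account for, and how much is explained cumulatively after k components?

Step 1 — total variance = trace(Sigma) = Σ λ_i = 3 + 2 = 5.

Step 2 — fraction explained by component i = λ_i / Σ λ:
  PC1: 3/5 = 0.6
  PC2: 2/5 = 0.4

Step 3 — cumulative fraction after k components = (λ_1 + ... + λ_k) / Σ λ:
  k = 1: 3/5 = 0.6
  k = 2: (3 + 2)/5 = 5/5 = 1

Summary (fraction, with percent):

explained: PC1 0.6 (60%), PC2 0.4 (40%);  cumulative: 0.6, 1


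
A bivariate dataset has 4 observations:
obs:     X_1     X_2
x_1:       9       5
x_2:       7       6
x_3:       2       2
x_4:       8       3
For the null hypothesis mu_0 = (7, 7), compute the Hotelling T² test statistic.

Step 1 — sample mean vector:
  mean(X_1) = (9 + 7 + 2 + 8) / 4 = 26/4 = 6.5
  mean(X_2) = (5 + 6 + 2 + 3) / 4 = 16/4 = 4
  x̄ = (6.5, 4),  deviation x̄ - mu_0 = (6.5, 4) - (7, 7) = (-0.5, -3).

Step 2 — sample covariance matrix, S[i,j] = (1/(n-1)) · Σ_k (x_{k,i} - mean_i) · (x_{k,j} - mean_j), divisor n-1 = 3:
  S[X_1,X_1] = ((2.5)·(2.5) + (0.5)·(0.5) + (-4.5)·(-4.5) + (1.5)·(1.5)) / 3 = 29/3 = 9.6667
  S[X_1,X_2] = ((2.5)·(1) + (0.5)·(2) + (-4.5)·(-2) + (1.5)·(-1)) / 3 = 11/3 = 3.6667
  S[X_2,X_2] = ((1)·(1) + (2)·(2) + (-2)·(-2) + (-1)·(-1)) / 3 = 10/3 = 3.3333
  S = [[9.6667, 3.6667],
 [3.6667, 3.3333]].

Step 3 — invert S. det(S) = 9.6667·3.3333 - (3.6667)² = 18.7778.
  S^{-1} = (1/det) · [[d, -b], [-b, a]] = [[0.1775, -0.1953],
 [-0.1953, 0.5148]].

Step 4 — quadratic form (x̄ - mu_0)^T · S^{-1} · (x̄ - mu_0):
  S^{-1} · (x̄ - mu_0) = (0.497, -1.4467),
  (x̄ - mu_0)^T · [...] = (-0.5)·(0.497) + (-3)·(-1.4467) = 4.0917.

Step 5 — scale by n: T² = 4 · 4.0917 = 16.3669.

T² ≈ 16.3669


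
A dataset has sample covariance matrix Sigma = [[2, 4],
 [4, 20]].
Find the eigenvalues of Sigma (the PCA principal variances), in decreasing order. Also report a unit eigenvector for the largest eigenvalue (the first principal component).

Step 1 — characteristic polynomial of 2×2 Sigma:
  det(Sigma - λI) = λ² - trace · λ + det = 0.
  trace = 2 + 20 = 22, det = 2·20 - (4)² = 24.
Step 2 — discriminant:
  Δ = trace² - 4·det = 484 - 96 = 388.
Step 3 — eigenvalues:
  λ = (trace ± √Δ)/2 = (22 ± 19.6977)/2,
  λ_1 = 20.8489,  λ_2 = 1.1511.

Step 4 — unit eigenvector for λ_1: solve (Sigma - λ_1 I)v = 0. First row:
  (2 - 20.8489)·v_x + (4)·v_y = 0, i.e. (-18.8489)·v_x + (4)·v_y = 0,
  so v ∝ (b, λ_1 - a) = (4, 18.8489) = u.
  ||u|| = √((4)² + (18.8489)²) = √(371.2794) ≈ 19.2686,
  v_1 = u/||u|| ≈ (0.2076, 0.9782) (||v_1|| = 1).

λ_1 = 20.8489,  λ_2 = 1.1511;  v_1 ≈ (0.2076, 0.9782)


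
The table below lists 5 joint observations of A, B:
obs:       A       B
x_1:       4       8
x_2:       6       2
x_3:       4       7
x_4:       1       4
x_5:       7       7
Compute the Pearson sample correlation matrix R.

Step 1 — column means:
  mean(A) = (4 + 6 + 4 + 1 + 7) / 5 = 22/5 = 4.4
  mean(B) = (8 + 2 + 7 + 4 + 7) / 5 = 28/5 = 5.6

Step 2 — sample variances and covariances s[i,j] = (1/(n-1)) · Σ_k (x_{k,i} - mean_i) · (x_{k,j} - mean_j), with n-1 = 4:
  s[A,A] = ((-0.4)·(-0.4) + (1.6)·(1.6) + (-0.4)·(-0.4) + (-3.4)·(-3.4) + (2.6)·(2.6)) / 4 = 21.2/4 = 5.3
  s[A,B] = ((-0.4)·(2.4) + (1.6)·(-3.6) + (-0.4)·(1.4) + (-3.4)·(-1.6) + (2.6)·(1.4)) / 4 = 1.8/4 = 0.45
  s[B,B] = ((2.4)·(2.4) + (-3.6)·(-3.6) + (1.4)·(1.4) + (-1.6)·(-1.6) + (1.4)·(1.4)) / 4 = 25.2/4 = 6.3
  Sample standard deviations s_i = √(s[i,i]):
  s(A) = √(5.3) = 2.3022
  s(B) = √(6.3) = 2.51

Step 3 — r_{ij} = s_{ij} / (s_i · s_j):
  r[A,A] = 1 (diagonal).
  r[A,B] = 0.45 / (2.3022 · 2.51) = 0.45 / 5.7784 = 0.0779
  r[B,B] = 1 (diagonal).

R is symmetric with unit diagonal. Assembling:

R = [[1, 0.0779],
 [0.0779, 1]]


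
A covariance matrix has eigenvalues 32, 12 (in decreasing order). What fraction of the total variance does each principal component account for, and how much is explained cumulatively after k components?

Step 1 — total variance = trace(Sigma) = Σ λ_i = 32 + 12 = 44.

Step 2 — fraction explained by component i = λ_i / Σ λ:
  PC1: 32/44 = 0.7273
  PC2: 12/44 = 0.2727

Step 3 — cumulative fraction after k components = (λ_1 + ... + λ_k) / Σ λ:
  k = 1: 32/44 = 0.7273
  k = 2: (32 + 12)/44 = 44/44 = 1

Summary (fraction, with percent):

explained: PC1 0.7273 (72.73%), PC2 0.2727 (27.27%);  cumulative: 0.7273, 1


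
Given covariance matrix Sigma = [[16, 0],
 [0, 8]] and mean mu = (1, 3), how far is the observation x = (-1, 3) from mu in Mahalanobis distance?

Step 1 — centre the observation: (x - mu) = (-2, 0).

Step 2 — invert Sigma. det(Sigma) = 16·8 - (0)² = 128.
  Sigma^{-1} = (1/det) · [[d, -b], [-b, a]] = [[0.0625, 0],
 [0, 0.125]].

Step 3 — form the quadratic (x - mu)^T · Sigma^{-1} · (x - mu):
  Sigma^{-1} · (x - mu) = (-0.125, 0).
  (x - mu)^T · [Sigma^{-1} · (x - mu)] = (-2)·(-0.125) + (0)·(0) = 0.25.

Step 4 — take square root: d = √(0.25) ≈ 0.5.

d(x, mu) = √(0.25) ≈ 0.5


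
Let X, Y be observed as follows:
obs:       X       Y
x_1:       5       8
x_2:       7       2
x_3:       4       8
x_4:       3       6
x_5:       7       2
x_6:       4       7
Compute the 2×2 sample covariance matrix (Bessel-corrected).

Step 1 — column means:
  mean(X) = (5 + 7 + 4 + 3 + 7 + 4) / 6 = 30/6 = 5
  mean(Y) = (8 + 2 + 8 + 6 + 2 + 7) / 6 = 33/6 = 5.5

Step 2 — sample covariance S[i,j] = (1/(n-1)) · Σ_k (x_{k,i} - mean_i) · (x_{k,j} - mean_j), with n-1 = 5.
  S[X,X] = ((0)·(0) + (2)·(2) + (-1)·(-1) + (-2)·(-2) + (2)·(2) + (-1)·(-1)) / 5 = 14/5 = 2.8
  S[X,Y] = ((0)·(2.5) + (2)·(-3.5) + (-1)·(2.5) + (-2)·(0.5) + (2)·(-3.5) + (-1)·(1.5)) / 5 = -19/5 = -3.8
  S[Y,Y] = ((2.5)·(2.5) + (-3.5)·(-3.5) + (2.5)·(2.5) + (0.5)·(0.5) + (-3.5)·(-3.5) + (1.5)·(1.5)) / 5 = 39.5/5 = 7.9

S is symmetric (S[j,i] = S[i,j]). Assembling:

S = [[2.8, -3.8],
 [-3.8, 7.9]]


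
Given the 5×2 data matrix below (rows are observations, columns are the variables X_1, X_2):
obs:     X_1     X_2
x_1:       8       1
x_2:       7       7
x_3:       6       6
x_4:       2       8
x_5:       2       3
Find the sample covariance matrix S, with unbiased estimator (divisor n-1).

Step 1 — column means:
  mean(X_1) = (8 + 7 + 6 + 2 + 2) / 5 = 25/5 = 5
  mean(X_2) = (1 + 7 + 6 + 8 + 3) / 5 = 25/5 = 5

Step 2 — sample covariance S[i,j] = (1/(n-1)) · Σ_k (x_{k,i} - mean_i) · (x_{k,j} - mean_j), with n-1 = 4.
  S[X_1,X_1] = ((3)·(3) + (2)·(2) + (1)·(1) + (-3)·(-3) + (-3)·(-3)) / 4 = 32/4 = 8
  S[X_1,X_2] = ((3)·(-4) + (2)·(2) + (1)·(1) + (-3)·(3) + (-3)·(-2)) / 4 = -10/4 = -2.5
  S[X_2,X_2] = ((-4)·(-4) + (2)·(2) + (1)·(1) + (3)·(3) + (-2)·(-2)) / 4 = 34/4 = 8.5

S is symmetric (S[j,i] = S[i,j]). Assembling:

S = [[8, -2.5],
 [-2.5, 8.5]]


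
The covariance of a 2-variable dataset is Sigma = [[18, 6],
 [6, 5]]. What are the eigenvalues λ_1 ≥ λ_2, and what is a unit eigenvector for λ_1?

Step 1 — characteristic polynomial of 2×2 Sigma:
  det(Sigma - λI) = λ² - trace · λ + det = 0.
  trace = 18 + 5 = 23, det = 18·5 - (6)² = 54.
Step 2 — discriminant:
  Δ = trace² - 4·det = 529 - 216 = 313.
Step 3 — eigenvalues:
  λ = (trace ± √Δ)/2 = (23 ± 17.6918)/2,
  λ_1 = 20.3459,  λ_2 = 2.6541.

Step 4 — unit eigenvector for λ_1: solve (Sigma - λ_1 I)v = 0. First row:
  (18 - 20.3459)·v_x + (6)·v_y = 0, i.e. (-2.3459)·v_x + (6)·v_y = 0,
  so v ∝ (b, λ_1 - a) = (6, 2.3459) = u.
  ||u|| = √((6)² + (2.3459)²) = √(41.5033) ≈ 6.4423,
  v_1 = u/||u|| ≈ (0.9313, 0.3641) (||v_1|| = 1).

λ_1 = 20.3459,  λ_2 = 2.6541;  v_1 ≈ (0.9313, 0.3641)


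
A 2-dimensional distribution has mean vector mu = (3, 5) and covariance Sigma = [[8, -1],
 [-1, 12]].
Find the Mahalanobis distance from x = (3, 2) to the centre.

Step 1 — centre the observation: (x - mu) = (0, -3).

Step 2 — invert Sigma. det(Sigma) = 8·12 - (-1)² = 95.
  Sigma^{-1} = (1/det) · [[d, -b], [-b, a]] = [[0.1263, 0.0105],
 [0.0105, 0.0842]].

Step 3 — form the quadratic (x - mu)^T · Sigma^{-1} · (x - mu):
  Sigma^{-1} · (x - mu) = (-0.0316, -0.2526).
  (x - mu)^T · [Sigma^{-1} · (x - mu)] = (0)·(-0.0316) + (-3)·(-0.2526) = 0.7579.

Step 4 — take square root: d = √(0.7579) ≈ 0.8706.

d(x, mu) = √(0.7579) ≈ 0.8706


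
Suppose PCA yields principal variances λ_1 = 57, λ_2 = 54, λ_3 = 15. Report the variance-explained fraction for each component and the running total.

Step 1 — total variance = trace(Sigma) = Σ λ_i = 57 + 54 + 15 = 126.

Step 2 — fraction explained by component i = λ_i / Σ λ:
  PC1: 57/126 = 0.4524
  PC2: 54/126 = 0.4286
  PC3: 15/126 = 0.119

Step 3 — cumulative fraction after k components = (λ_1 + ... + λ_k) / Σ λ:
  k = 1: 57/126 = 0.4524
  k = 2: (57 + 54)/126 = 111/126 = 0.881
  k = 3: (57 + 54 + 15)/126 = 126/126 = 1

Summary (fraction, with percent):

explained: PC1 0.4524 (45.24%), PC2 0.4286 (42.86%), PC3 0.119 (11.9%);  cumulative: 0.4524, 0.881, 1


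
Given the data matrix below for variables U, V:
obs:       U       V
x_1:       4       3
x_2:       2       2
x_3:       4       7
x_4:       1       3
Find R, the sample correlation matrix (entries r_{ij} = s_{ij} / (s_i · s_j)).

Step 1 — column means:
  mean(U) = (4 + 2 + 4 + 1) / 4 = 11/4 = 2.75
  mean(V) = (3 + 2 + 7 + 3) / 4 = 15/4 = 3.75

Step 2 — sample variances and covariances s[i,j] = (1/(n-1)) · Σ_k (x_{k,i} - mean_i) · (x_{k,j} - mean_j), with n-1 = 3:
  s[U,U] = ((1.25)·(1.25) + (-0.75)·(-0.75) + (1.25)·(1.25) + (-1.75)·(-1.75)) / 3 = 6.75/3 = 2.25
  s[U,V] = ((1.25)·(-0.75) + (-0.75)·(-1.75) + (1.25)·(3.25) + (-1.75)·(-0.75)) / 3 = 5.75/3 = 1.9167
  s[V,V] = ((-0.75)·(-0.75) + (-1.75)·(-1.75) + (3.25)·(3.25) + (-0.75)·(-0.75)) / 3 = 14.75/3 = 4.9167
  Sample standard deviations s_i = √(s[i,i]):
  s(U) = √(2.25) = 1.5
  s(V) = √(4.9167) = 2.2174

Step 3 — r_{ij} = s_{ij} / (s_i · s_j):
  r[U,U] = 1 (diagonal).
  r[U,V] = 1.9167 / (1.5 · 2.2174) = 1.9167 / 3.326 = 0.5763
  r[V,V] = 1 (diagonal).

R is symmetric with unit diagonal. Assembling:

R = [[1, 0.5763],
 [0.5763, 1]]


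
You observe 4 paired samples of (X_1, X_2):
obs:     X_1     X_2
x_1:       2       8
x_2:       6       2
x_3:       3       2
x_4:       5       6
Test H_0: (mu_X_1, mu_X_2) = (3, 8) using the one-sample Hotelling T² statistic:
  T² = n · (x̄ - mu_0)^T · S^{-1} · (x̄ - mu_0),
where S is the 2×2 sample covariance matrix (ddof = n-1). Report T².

Step 1 — sample mean vector:
  mean(X_1) = (2 + 6 + 3 + 5) / 4 = 16/4 = 4
  mean(X_2) = (8 + 2 + 2 + 6) / 4 = 18/4 = 4.5
  x̄ = (4, 4.5),  deviation x̄ - mu_0 = (4, 4.5) - (3, 8) = (1, -3.5).

Step 2 — sample covariance matrix, S[i,j] = (1/(n-1)) · Σ_k (x_{k,i} - mean_i) · (x_{k,j} - mean_j), divisor n-1 = 3:
  S[X_1,X_1] = ((-2)·(-2) + (2)·(2) + (-1)·(-1) + (1)·(1)) / 3 = 10/3 = 3.3333
  S[X_1,X_2] = ((-2)·(3.5) + (2)·(-2.5) + (-1)·(-2.5) + (1)·(1.5)) / 3 = -8/3 = -2.6667
  S[X_2,X_2] = ((3.5)·(3.5) + (-2.5)·(-2.5) + (-2.5)·(-2.5) + (1.5)·(1.5)) / 3 = 27/3 = 9
  S = [[3.3333, -2.6667],
 [-2.6667, 9]].

Step 3 — invert S. det(S) = 3.3333·9 - (-2.6667)² = 22.8889.
  S^{-1} = (1/det) · [[d, -b], [-b, a]] = [[0.3932, 0.1165],
 [0.1165, 0.1456]].

Step 4 — quadratic form (x̄ - mu_0)^T · S^{-1} · (x̄ - mu_0):
  S^{-1} · (x̄ - mu_0) = (-0.0146, -0.3932),
  (x̄ - mu_0)^T · [...] = (1)·(-0.0146) + (-3.5)·(-0.3932) = 1.3617.

Step 5 — scale by n: T² = 4 · 1.3617 = 5.4466.

T² ≈ 5.4466


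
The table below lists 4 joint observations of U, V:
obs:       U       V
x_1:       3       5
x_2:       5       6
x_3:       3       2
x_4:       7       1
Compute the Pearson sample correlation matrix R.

Step 1 — column means:
  mean(U) = (3 + 5 + 3 + 7) / 4 = 18/4 = 4.5
  mean(V) = (5 + 6 + 2 + 1) / 4 = 14/4 = 3.5

Step 2 — sample variances and covariances s[i,j] = (1/(n-1)) · Σ_k (x_{k,i} - mean_i) · (x_{k,j} - mean_j), with n-1 = 3:
  s[U,U] = ((-1.5)·(-1.5) + (0.5)·(0.5) + (-1.5)·(-1.5) + (2.5)·(2.5)) / 3 = 11/3 = 3.6667
  s[U,V] = ((-1.5)·(1.5) + (0.5)·(2.5) + (-1.5)·(-1.5) + (2.5)·(-2.5)) / 3 = -5/3 = -1.6667
  s[V,V] = ((1.5)·(1.5) + (2.5)·(2.5) + (-1.5)·(-1.5) + (-2.5)·(-2.5)) / 3 = 17/3 = 5.6667
  Sample standard deviations s_i = √(s[i,i]):
  s(U) = √(3.6667) = 1.9149
  s(V) = √(5.6667) = 2.3805

Step 3 — r_{ij} = s_{ij} / (s_i · s_j):
  r[U,U] = 1 (diagonal).
  r[U,V] = -1.6667 / (1.9149 · 2.3805) = -1.6667 / 4.5583 = -0.3656
  r[V,V] = 1 (diagonal).

R is symmetric with unit diagonal. Assembling:

R = [[1, -0.3656],
 [-0.3656, 1]]


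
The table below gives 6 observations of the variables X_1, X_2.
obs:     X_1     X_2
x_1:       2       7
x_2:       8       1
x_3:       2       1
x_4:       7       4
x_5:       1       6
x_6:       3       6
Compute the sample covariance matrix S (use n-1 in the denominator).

Step 1 — column means:
  mean(X_1) = (2 + 8 + 2 + 7 + 1 + 3) / 6 = 23/6 = 3.8333
  mean(X_2) = (7 + 1 + 1 + 4 + 6 + 6) / 6 = 25/6 = 4.1667

Step 2 — sample covariance S[i,j] = (1/(n-1)) · Σ_k (x_{k,i} - mean_i) · (x_{k,j} - mean_j), with n-1 = 5.
  S[X_1,X_1] = ((-1.8333)·(-1.8333) + (4.1667)·(4.1667) + (-1.8333)·(-1.8333) + (3.1667)·(3.1667) + (-2.8333)·(-2.8333) + (-0.8333)·(-0.8333)) / 5 = 42.8333/5 = 8.5667
  S[X_1,X_2] = ((-1.8333)·(2.8333) + (4.1667)·(-3.1667) + (-1.8333)·(-3.1667) + (3.1667)·(-0.1667) + (-2.8333)·(1.8333) + (-0.8333)·(1.8333)) / 5 = -19.8333/5 = -3.9667
  S[X_2,X_2] = ((2.8333)·(2.8333) + (-3.1667)·(-3.1667) + (-3.1667)·(-3.1667) + (-0.1667)·(-0.1667) + (1.8333)·(1.8333) + (1.8333)·(1.8333)) / 5 = 34.8333/5 = 6.9667

S is symmetric (S[j,i] = S[i,j]). Assembling:

S = [[8.5667, -3.9667],
 [-3.9667, 6.9667]]


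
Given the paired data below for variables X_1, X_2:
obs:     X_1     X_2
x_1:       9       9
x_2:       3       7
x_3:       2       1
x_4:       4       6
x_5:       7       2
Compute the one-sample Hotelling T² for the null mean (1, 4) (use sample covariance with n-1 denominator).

Step 1 — sample mean vector:
  mean(X_1) = (9 + 3 + 2 + 4 + 7) / 5 = 25/5 = 5
  mean(X_2) = (9 + 7 + 1 + 6 + 2) / 5 = 25/5 = 5
  x̄ = (5, 5),  deviation x̄ - mu_0 = (5, 5) - (1, 4) = (4, 1).

Step 2 — sample covariance matrix, S[i,j] = (1/(n-1)) · Σ_k (x_{k,i} - mean_i) · (x_{k,j} - mean_j), divisor n-1 = 4:
  S[X_1,X_1] = ((4)·(4) + (-2)·(-2) + (-3)·(-3) + (-1)·(-1) + (2)·(2)) / 4 = 34/4 = 8.5
  S[X_1,X_2] = ((4)·(4) + (-2)·(2) + (-3)·(-4) + (-1)·(1) + (2)·(-3)) / 4 = 17/4 = 4.25
  S[X_2,X_2] = ((4)·(4) + (2)·(2) + (-4)·(-4) + (1)·(1) + (-3)·(-3)) / 4 = 46/4 = 11.5
  S = [[8.5, 4.25],
 [4.25, 11.5]].

Step 3 — invert S. det(S) = 8.5·11.5 - (4.25)² = 79.6875.
  S^{-1} = (1/det) · [[d, -b], [-b, a]] = [[0.1443, -0.0533],
 [-0.0533, 0.1067]].

Step 4 — quadratic form (x̄ - mu_0)^T · S^{-1} · (x̄ - mu_0):
  S^{-1} · (x̄ - mu_0) = (0.5239, -0.1067),
  (x̄ - mu_0)^T · [...] = (4)·(0.5239) + (1)·(-0.1067) = 1.989.

Step 5 — scale by n: T² = 5 · 1.989 = 9.9451.

T² ≈ 9.9451


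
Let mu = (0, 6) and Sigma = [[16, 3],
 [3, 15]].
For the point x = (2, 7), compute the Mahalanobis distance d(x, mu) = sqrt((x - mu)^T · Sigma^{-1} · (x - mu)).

Step 1 — centre the observation: (x - mu) = (2, 1).

Step 2 — invert Sigma. det(Sigma) = 16·15 - (3)² = 231.
  Sigma^{-1} = (1/det) · [[d, -b], [-b, a]] = [[0.0649, -0.013],
 [-0.013, 0.0693]].

Step 3 — form the quadratic (x - mu)^T · Sigma^{-1} · (x - mu):
  Sigma^{-1} · (x - mu) = (0.1169, 0.0433).
  (x - mu)^T · [Sigma^{-1} · (x - mu)] = (2)·(0.1169) + (1)·(0.0433) = 0.2771.

Step 4 — take square root: d = √(0.2771) ≈ 0.5264.

d(x, mu) = √(0.2771) ≈ 0.5264
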